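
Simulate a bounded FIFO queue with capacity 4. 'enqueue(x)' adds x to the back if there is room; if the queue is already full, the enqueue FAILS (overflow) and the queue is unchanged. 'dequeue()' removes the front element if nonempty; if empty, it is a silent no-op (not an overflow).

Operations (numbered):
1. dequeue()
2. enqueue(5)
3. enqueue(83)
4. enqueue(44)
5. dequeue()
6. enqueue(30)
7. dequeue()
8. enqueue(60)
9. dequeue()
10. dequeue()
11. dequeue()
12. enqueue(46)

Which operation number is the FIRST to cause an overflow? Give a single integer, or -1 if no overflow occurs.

1. dequeue(): empty, no-op, size=0
2. enqueue(5): size=1
3. enqueue(83): size=2
4. enqueue(44): size=3
5. dequeue(): size=2
6. enqueue(30): size=3
7. dequeue(): size=2
8. enqueue(60): size=3
9. dequeue(): size=2
10. dequeue(): size=1
11. dequeue(): size=0
12. enqueue(46): size=1

Answer: -1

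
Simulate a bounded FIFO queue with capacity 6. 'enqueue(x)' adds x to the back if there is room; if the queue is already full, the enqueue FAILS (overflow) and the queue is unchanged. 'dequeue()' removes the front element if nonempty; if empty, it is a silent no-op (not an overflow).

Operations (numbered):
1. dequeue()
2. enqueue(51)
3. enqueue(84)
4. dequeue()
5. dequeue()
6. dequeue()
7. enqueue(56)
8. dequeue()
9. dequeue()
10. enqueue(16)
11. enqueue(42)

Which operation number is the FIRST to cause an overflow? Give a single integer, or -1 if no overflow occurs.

1. dequeue(): empty, no-op, size=0
2. enqueue(51): size=1
3. enqueue(84): size=2
4. dequeue(): size=1
5. dequeue(): size=0
6. dequeue(): empty, no-op, size=0
7. enqueue(56): size=1
8. dequeue(): size=0
9. dequeue(): empty, no-op, size=0
10. enqueue(16): size=1
11. enqueue(42): size=2

Answer: -1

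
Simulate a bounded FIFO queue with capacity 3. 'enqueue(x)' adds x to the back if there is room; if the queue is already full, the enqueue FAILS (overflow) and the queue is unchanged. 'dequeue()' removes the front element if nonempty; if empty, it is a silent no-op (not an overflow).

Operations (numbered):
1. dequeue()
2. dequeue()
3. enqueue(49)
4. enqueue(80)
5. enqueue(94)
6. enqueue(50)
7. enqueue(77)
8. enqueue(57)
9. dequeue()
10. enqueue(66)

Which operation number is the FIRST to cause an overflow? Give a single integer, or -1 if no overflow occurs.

Answer: 6

Derivation:
1. dequeue(): empty, no-op, size=0
2. dequeue(): empty, no-op, size=0
3. enqueue(49): size=1
4. enqueue(80): size=2
5. enqueue(94): size=3
6. enqueue(50): size=3=cap → OVERFLOW (fail)
7. enqueue(77): size=3=cap → OVERFLOW (fail)
8. enqueue(57): size=3=cap → OVERFLOW (fail)
9. dequeue(): size=2
10. enqueue(66): size=3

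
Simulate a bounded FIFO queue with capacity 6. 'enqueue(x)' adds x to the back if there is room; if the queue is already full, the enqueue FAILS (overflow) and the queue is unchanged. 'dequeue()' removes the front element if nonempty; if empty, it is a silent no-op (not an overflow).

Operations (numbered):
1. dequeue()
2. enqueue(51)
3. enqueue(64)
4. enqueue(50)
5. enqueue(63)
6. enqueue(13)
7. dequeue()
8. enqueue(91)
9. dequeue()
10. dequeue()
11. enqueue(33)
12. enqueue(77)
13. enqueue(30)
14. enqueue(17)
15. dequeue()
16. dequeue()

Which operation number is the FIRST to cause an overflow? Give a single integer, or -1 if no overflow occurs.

1. dequeue(): empty, no-op, size=0
2. enqueue(51): size=1
3. enqueue(64): size=2
4. enqueue(50): size=3
5. enqueue(63): size=4
6. enqueue(13): size=5
7. dequeue(): size=4
8. enqueue(91): size=5
9. dequeue(): size=4
10. dequeue(): size=3
11. enqueue(33): size=4
12. enqueue(77): size=5
13. enqueue(30): size=6
14. enqueue(17): size=6=cap → OVERFLOW (fail)
15. dequeue(): size=5
16. dequeue(): size=4

Answer: 14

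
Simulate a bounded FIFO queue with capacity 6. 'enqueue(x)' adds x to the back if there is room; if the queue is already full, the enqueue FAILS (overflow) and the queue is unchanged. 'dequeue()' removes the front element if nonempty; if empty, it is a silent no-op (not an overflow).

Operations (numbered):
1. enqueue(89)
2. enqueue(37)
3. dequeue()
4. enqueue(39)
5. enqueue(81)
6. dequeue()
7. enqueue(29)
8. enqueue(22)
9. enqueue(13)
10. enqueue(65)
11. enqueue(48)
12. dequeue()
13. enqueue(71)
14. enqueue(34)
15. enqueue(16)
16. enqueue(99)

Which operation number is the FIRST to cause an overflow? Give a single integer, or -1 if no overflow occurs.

Answer: 11

Derivation:
1. enqueue(89): size=1
2. enqueue(37): size=2
3. dequeue(): size=1
4. enqueue(39): size=2
5. enqueue(81): size=3
6. dequeue(): size=2
7. enqueue(29): size=3
8. enqueue(22): size=4
9. enqueue(13): size=5
10. enqueue(65): size=6
11. enqueue(48): size=6=cap → OVERFLOW (fail)
12. dequeue(): size=5
13. enqueue(71): size=6
14. enqueue(34): size=6=cap → OVERFLOW (fail)
15. enqueue(16): size=6=cap → OVERFLOW (fail)
16. enqueue(99): size=6=cap → OVERFLOW (fail)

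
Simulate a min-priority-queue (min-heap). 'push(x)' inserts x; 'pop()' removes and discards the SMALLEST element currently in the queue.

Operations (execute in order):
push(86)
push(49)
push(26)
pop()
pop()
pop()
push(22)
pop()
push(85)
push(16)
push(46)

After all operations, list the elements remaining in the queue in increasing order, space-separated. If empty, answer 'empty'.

Answer: 16 46 85

Derivation:
push(86): heap contents = [86]
push(49): heap contents = [49, 86]
push(26): heap contents = [26, 49, 86]
pop() → 26: heap contents = [49, 86]
pop() → 49: heap contents = [86]
pop() → 86: heap contents = []
push(22): heap contents = [22]
pop() → 22: heap contents = []
push(85): heap contents = [85]
push(16): heap contents = [16, 85]
push(46): heap contents = [16, 46, 85]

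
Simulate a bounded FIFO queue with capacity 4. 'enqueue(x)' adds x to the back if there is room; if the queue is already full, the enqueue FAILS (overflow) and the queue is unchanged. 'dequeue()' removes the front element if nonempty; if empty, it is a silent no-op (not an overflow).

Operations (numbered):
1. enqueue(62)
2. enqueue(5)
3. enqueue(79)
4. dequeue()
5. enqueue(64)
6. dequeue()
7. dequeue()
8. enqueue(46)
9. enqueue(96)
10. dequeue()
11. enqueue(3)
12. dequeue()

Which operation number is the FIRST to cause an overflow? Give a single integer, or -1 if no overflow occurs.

Answer: -1

Derivation:
1. enqueue(62): size=1
2. enqueue(5): size=2
3. enqueue(79): size=3
4. dequeue(): size=2
5. enqueue(64): size=3
6. dequeue(): size=2
7. dequeue(): size=1
8. enqueue(46): size=2
9. enqueue(96): size=3
10. dequeue(): size=2
11. enqueue(3): size=3
12. dequeue(): size=2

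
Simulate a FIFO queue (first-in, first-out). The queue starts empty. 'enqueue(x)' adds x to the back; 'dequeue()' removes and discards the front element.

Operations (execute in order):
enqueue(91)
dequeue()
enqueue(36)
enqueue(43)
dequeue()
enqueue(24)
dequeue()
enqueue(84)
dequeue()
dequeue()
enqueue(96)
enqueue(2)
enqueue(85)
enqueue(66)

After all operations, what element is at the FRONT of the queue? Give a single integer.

Answer: 96

Derivation:
enqueue(91): queue = [91]
dequeue(): queue = []
enqueue(36): queue = [36]
enqueue(43): queue = [36, 43]
dequeue(): queue = [43]
enqueue(24): queue = [43, 24]
dequeue(): queue = [24]
enqueue(84): queue = [24, 84]
dequeue(): queue = [84]
dequeue(): queue = []
enqueue(96): queue = [96]
enqueue(2): queue = [96, 2]
enqueue(85): queue = [96, 2, 85]
enqueue(66): queue = [96, 2, 85, 66]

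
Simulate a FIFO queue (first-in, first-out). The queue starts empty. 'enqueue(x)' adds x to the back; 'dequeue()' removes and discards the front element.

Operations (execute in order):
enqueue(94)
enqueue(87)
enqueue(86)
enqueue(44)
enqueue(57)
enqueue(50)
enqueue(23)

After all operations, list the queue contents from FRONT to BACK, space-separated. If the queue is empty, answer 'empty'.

enqueue(94): [94]
enqueue(87): [94, 87]
enqueue(86): [94, 87, 86]
enqueue(44): [94, 87, 86, 44]
enqueue(57): [94, 87, 86, 44, 57]
enqueue(50): [94, 87, 86, 44, 57, 50]
enqueue(23): [94, 87, 86, 44, 57, 50, 23]

Answer: 94 87 86 44 57 50 23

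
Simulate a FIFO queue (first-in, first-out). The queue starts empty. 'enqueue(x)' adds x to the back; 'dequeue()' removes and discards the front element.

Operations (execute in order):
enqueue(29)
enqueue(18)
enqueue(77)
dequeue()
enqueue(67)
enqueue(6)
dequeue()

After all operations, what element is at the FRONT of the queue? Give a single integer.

Answer: 77

Derivation:
enqueue(29): queue = [29]
enqueue(18): queue = [29, 18]
enqueue(77): queue = [29, 18, 77]
dequeue(): queue = [18, 77]
enqueue(67): queue = [18, 77, 67]
enqueue(6): queue = [18, 77, 67, 6]
dequeue(): queue = [77, 67, 6]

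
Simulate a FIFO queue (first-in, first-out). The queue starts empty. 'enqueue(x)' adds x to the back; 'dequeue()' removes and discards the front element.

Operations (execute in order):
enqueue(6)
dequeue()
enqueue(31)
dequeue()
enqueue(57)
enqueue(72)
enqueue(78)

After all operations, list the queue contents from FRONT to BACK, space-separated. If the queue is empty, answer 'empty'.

Answer: 57 72 78

Derivation:
enqueue(6): [6]
dequeue(): []
enqueue(31): [31]
dequeue(): []
enqueue(57): [57]
enqueue(72): [57, 72]
enqueue(78): [57, 72, 78]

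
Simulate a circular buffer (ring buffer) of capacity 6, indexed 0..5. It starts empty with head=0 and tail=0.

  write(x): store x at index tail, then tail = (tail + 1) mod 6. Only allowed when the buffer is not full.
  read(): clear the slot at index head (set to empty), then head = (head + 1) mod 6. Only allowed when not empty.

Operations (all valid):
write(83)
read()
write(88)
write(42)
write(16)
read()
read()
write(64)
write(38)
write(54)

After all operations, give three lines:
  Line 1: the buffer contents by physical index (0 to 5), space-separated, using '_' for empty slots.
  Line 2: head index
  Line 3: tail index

Answer: 54 _ _ 16 64 38
3
1

Derivation:
write(83): buf=[83 _ _ _ _ _], head=0, tail=1, size=1
read(): buf=[_ _ _ _ _ _], head=1, tail=1, size=0
write(88): buf=[_ 88 _ _ _ _], head=1, tail=2, size=1
write(42): buf=[_ 88 42 _ _ _], head=1, tail=3, size=2
write(16): buf=[_ 88 42 16 _ _], head=1, tail=4, size=3
read(): buf=[_ _ 42 16 _ _], head=2, tail=4, size=2
read(): buf=[_ _ _ 16 _ _], head=3, tail=4, size=1
write(64): buf=[_ _ _ 16 64 _], head=3, tail=5, size=2
write(38): buf=[_ _ _ 16 64 38], head=3, tail=0, size=3
write(54): buf=[54 _ _ 16 64 38], head=3, tail=1, size=4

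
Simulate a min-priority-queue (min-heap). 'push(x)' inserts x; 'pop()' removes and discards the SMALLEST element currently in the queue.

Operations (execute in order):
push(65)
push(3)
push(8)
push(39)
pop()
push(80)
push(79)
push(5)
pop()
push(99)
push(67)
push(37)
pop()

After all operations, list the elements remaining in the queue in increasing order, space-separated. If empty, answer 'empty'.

Answer: 37 39 65 67 79 80 99

Derivation:
push(65): heap contents = [65]
push(3): heap contents = [3, 65]
push(8): heap contents = [3, 8, 65]
push(39): heap contents = [3, 8, 39, 65]
pop() → 3: heap contents = [8, 39, 65]
push(80): heap contents = [8, 39, 65, 80]
push(79): heap contents = [8, 39, 65, 79, 80]
push(5): heap contents = [5, 8, 39, 65, 79, 80]
pop() → 5: heap contents = [8, 39, 65, 79, 80]
push(99): heap contents = [8, 39, 65, 79, 80, 99]
push(67): heap contents = [8, 39, 65, 67, 79, 80, 99]
push(37): heap contents = [8, 37, 39, 65, 67, 79, 80, 99]
pop() → 8: heap contents = [37, 39, 65, 67, 79, 80, 99]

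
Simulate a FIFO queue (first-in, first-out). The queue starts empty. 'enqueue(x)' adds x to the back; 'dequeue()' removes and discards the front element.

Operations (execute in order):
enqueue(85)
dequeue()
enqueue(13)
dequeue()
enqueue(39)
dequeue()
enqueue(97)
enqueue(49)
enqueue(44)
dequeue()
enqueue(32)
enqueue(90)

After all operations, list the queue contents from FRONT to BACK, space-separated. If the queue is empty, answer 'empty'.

enqueue(85): [85]
dequeue(): []
enqueue(13): [13]
dequeue(): []
enqueue(39): [39]
dequeue(): []
enqueue(97): [97]
enqueue(49): [97, 49]
enqueue(44): [97, 49, 44]
dequeue(): [49, 44]
enqueue(32): [49, 44, 32]
enqueue(90): [49, 44, 32, 90]

Answer: 49 44 32 90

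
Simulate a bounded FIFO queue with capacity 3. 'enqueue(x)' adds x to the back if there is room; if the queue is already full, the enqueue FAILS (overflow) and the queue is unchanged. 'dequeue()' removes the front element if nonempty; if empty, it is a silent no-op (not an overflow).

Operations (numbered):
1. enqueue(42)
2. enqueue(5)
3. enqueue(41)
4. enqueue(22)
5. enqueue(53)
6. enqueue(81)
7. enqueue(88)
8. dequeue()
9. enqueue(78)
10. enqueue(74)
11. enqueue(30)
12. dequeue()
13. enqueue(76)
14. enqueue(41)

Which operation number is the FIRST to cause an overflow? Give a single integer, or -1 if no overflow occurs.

Answer: 4

Derivation:
1. enqueue(42): size=1
2. enqueue(5): size=2
3. enqueue(41): size=3
4. enqueue(22): size=3=cap → OVERFLOW (fail)
5. enqueue(53): size=3=cap → OVERFLOW (fail)
6. enqueue(81): size=3=cap → OVERFLOW (fail)
7. enqueue(88): size=3=cap → OVERFLOW (fail)
8. dequeue(): size=2
9. enqueue(78): size=3
10. enqueue(74): size=3=cap → OVERFLOW (fail)
11. enqueue(30): size=3=cap → OVERFLOW (fail)
12. dequeue(): size=2
13. enqueue(76): size=3
14. enqueue(41): size=3=cap → OVERFLOW (fail)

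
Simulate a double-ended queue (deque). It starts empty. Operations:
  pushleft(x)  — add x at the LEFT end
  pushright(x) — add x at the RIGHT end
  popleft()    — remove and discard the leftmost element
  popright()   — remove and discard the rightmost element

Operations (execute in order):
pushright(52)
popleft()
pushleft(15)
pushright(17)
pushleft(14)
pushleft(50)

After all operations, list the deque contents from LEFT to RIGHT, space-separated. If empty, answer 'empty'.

pushright(52): [52]
popleft(): []
pushleft(15): [15]
pushright(17): [15, 17]
pushleft(14): [14, 15, 17]
pushleft(50): [50, 14, 15, 17]

Answer: 50 14 15 17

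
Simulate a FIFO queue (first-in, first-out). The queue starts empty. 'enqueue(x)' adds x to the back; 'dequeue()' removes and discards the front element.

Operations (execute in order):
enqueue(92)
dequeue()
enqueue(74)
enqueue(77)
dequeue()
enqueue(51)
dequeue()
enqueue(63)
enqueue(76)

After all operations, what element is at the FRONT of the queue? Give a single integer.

enqueue(92): queue = [92]
dequeue(): queue = []
enqueue(74): queue = [74]
enqueue(77): queue = [74, 77]
dequeue(): queue = [77]
enqueue(51): queue = [77, 51]
dequeue(): queue = [51]
enqueue(63): queue = [51, 63]
enqueue(76): queue = [51, 63, 76]

Answer: 51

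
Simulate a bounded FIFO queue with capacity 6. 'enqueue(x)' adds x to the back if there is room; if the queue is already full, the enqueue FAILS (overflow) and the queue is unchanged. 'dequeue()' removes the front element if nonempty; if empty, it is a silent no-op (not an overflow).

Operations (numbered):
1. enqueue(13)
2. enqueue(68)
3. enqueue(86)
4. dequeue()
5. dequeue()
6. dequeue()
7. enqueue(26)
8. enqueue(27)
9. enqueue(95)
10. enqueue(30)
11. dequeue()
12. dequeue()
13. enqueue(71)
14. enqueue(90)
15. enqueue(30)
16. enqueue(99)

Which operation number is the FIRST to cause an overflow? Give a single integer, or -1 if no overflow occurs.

Answer: -1

Derivation:
1. enqueue(13): size=1
2. enqueue(68): size=2
3. enqueue(86): size=3
4. dequeue(): size=2
5. dequeue(): size=1
6. dequeue(): size=0
7. enqueue(26): size=1
8. enqueue(27): size=2
9. enqueue(95): size=3
10. enqueue(30): size=4
11. dequeue(): size=3
12. dequeue(): size=2
13. enqueue(71): size=3
14. enqueue(90): size=4
15. enqueue(30): size=5
16. enqueue(99): size=6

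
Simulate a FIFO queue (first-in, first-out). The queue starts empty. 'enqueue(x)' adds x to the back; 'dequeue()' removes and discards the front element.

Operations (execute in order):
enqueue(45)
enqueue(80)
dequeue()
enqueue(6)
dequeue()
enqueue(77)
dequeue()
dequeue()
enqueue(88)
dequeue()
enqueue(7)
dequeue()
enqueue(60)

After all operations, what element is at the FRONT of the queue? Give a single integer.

Answer: 60

Derivation:
enqueue(45): queue = [45]
enqueue(80): queue = [45, 80]
dequeue(): queue = [80]
enqueue(6): queue = [80, 6]
dequeue(): queue = [6]
enqueue(77): queue = [6, 77]
dequeue(): queue = [77]
dequeue(): queue = []
enqueue(88): queue = [88]
dequeue(): queue = []
enqueue(7): queue = [7]
dequeue(): queue = []
enqueue(60): queue = [60]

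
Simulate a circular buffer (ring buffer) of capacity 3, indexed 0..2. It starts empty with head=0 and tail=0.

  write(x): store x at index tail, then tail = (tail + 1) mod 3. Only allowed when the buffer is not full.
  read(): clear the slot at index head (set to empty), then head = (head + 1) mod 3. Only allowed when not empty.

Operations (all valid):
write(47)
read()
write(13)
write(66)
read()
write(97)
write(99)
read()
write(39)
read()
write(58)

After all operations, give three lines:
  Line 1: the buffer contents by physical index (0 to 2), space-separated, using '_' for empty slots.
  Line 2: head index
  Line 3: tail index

write(47): buf=[47 _ _], head=0, tail=1, size=1
read(): buf=[_ _ _], head=1, tail=1, size=0
write(13): buf=[_ 13 _], head=1, tail=2, size=1
write(66): buf=[_ 13 66], head=1, tail=0, size=2
read(): buf=[_ _ 66], head=2, tail=0, size=1
write(97): buf=[97 _ 66], head=2, tail=1, size=2
write(99): buf=[97 99 66], head=2, tail=2, size=3
read(): buf=[97 99 _], head=0, tail=2, size=2
write(39): buf=[97 99 39], head=0, tail=0, size=3
read(): buf=[_ 99 39], head=1, tail=0, size=2
write(58): buf=[58 99 39], head=1, tail=1, size=3

Answer: 58 99 39
1
1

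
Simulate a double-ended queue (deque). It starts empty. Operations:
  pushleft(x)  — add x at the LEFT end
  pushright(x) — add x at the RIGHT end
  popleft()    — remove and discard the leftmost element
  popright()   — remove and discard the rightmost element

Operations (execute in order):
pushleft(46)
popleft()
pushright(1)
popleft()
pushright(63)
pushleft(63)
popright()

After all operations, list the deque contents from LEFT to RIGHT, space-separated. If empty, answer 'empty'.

Answer: 63

Derivation:
pushleft(46): [46]
popleft(): []
pushright(1): [1]
popleft(): []
pushright(63): [63]
pushleft(63): [63, 63]
popright(): [63]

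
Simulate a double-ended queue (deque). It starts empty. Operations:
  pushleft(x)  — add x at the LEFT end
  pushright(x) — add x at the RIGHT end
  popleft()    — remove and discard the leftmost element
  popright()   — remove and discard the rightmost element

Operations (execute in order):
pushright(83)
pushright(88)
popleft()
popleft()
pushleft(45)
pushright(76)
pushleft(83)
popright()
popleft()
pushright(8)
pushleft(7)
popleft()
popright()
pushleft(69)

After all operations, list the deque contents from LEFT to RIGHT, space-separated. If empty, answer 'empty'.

Answer: 69 45

Derivation:
pushright(83): [83]
pushright(88): [83, 88]
popleft(): [88]
popleft(): []
pushleft(45): [45]
pushright(76): [45, 76]
pushleft(83): [83, 45, 76]
popright(): [83, 45]
popleft(): [45]
pushright(8): [45, 8]
pushleft(7): [7, 45, 8]
popleft(): [45, 8]
popright(): [45]
pushleft(69): [69, 45]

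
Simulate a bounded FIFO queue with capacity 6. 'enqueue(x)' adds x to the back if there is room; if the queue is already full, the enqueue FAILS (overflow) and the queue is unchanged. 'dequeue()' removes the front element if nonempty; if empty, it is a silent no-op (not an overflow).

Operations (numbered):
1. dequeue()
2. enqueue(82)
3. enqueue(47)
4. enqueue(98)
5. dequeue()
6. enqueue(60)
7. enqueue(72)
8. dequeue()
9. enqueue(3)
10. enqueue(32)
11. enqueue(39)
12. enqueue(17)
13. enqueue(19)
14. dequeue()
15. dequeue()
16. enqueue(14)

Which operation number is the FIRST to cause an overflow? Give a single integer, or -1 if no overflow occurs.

Answer: 12

Derivation:
1. dequeue(): empty, no-op, size=0
2. enqueue(82): size=1
3. enqueue(47): size=2
4. enqueue(98): size=3
5. dequeue(): size=2
6. enqueue(60): size=3
7. enqueue(72): size=4
8. dequeue(): size=3
9. enqueue(3): size=4
10. enqueue(32): size=5
11. enqueue(39): size=6
12. enqueue(17): size=6=cap → OVERFLOW (fail)
13. enqueue(19): size=6=cap → OVERFLOW (fail)
14. dequeue(): size=5
15. dequeue(): size=4
16. enqueue(14): size=5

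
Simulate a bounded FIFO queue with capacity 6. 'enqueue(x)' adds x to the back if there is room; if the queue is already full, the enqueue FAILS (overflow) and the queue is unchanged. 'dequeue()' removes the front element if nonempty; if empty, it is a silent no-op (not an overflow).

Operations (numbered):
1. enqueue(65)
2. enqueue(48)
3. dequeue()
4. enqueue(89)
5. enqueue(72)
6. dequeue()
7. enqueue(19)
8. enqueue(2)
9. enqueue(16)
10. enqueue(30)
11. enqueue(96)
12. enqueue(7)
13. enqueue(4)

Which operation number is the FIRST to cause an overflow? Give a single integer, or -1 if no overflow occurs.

Answer: 11

Derivation:
1. enqueue(65): size=1
2. enqueue(48): size=2
3. dequeue(): size=1
4. enqueue(89): size=2
5. enqueue(72): size=3
6. dequeue(): size=2
7. enqueue(19): size=3
8. enqueue(2): size=4
9. enqueue(16): size=5
10. enqueue(30): size=6
11. enqueue(96): size=6=cap → OVERFLOW (fail)
12. enqueue(7): size=6=cap → OVERFLOW (fail)
13. enqueue(4): size=6=cap → OVERFLOW (fail)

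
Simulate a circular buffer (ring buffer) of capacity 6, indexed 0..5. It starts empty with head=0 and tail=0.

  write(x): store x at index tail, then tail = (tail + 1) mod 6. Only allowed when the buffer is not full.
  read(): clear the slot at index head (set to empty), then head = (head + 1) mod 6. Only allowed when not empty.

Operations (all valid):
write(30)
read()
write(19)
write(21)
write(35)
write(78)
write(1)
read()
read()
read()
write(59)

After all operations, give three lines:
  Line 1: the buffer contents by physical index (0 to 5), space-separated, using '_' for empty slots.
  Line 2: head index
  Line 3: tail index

Answer: 59 _ _ _ 78 1
4
1

Derivation:
write(30): buf=[30 _ _ _ _ _], head=0, tail=1, size=1
read(): buf=[_ _ _ _ _ _], head=1, tail=1, size=0
write(19): buf=[_ 19 _ _ _ _], head=1, tail=2, size=1
write(21): buf=[_ 19 21 _ _ _], head=1, tail=3, size=2
write(35): buf=[_ 19 21 35 _ _], head=1, tail=4, size=3
write(78): buf=[_ 19 21 35 78 _], head=1, tail=5, size=4
write(1): buf=[_ 19 21 35 78 1], head=1, tail=0, size=5
read(): buf=[_ _ 21 35 78 1], head=2, tail=0, size=4
read(): buf=[_ _ _ 35 78 1], head=3, tail=0, size=3
read(): buf=[_ _ _ _ 78 1], head=4, tail=0, size=2
write(59): buf=[59 _ _ _ 78 1], head=4, tail=1, size=3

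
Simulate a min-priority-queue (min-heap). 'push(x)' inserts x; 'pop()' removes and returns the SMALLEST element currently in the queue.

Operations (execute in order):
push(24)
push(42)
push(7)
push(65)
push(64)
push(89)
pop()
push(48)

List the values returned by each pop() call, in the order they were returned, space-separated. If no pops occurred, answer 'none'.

push(24): heap contents = [24]
push(42): heap contents = [24, 42]
push(7): heap contents = [7, 24, 42]
push(65): heap contents = [7, 24, 42, 65]
push(64): heap contents = [7, 24, 42, 64, 65]
push(89): heap contents = [7, 24, 42, 64, 65, 89]
pop() → 7: heap contents = [24, 42, 64, 65, 89]
push(48): heap contents = [24, 42, 48, 64, 65, 89]

Answer: 7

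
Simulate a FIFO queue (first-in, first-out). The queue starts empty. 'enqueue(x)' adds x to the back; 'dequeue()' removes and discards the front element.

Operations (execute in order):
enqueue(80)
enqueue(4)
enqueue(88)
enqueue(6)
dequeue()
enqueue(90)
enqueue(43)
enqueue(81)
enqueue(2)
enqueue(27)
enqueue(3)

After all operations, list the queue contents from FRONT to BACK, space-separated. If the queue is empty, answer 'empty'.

Answer: 4 88 6 90 43 81 2 27 3

Derivation:
enqueue(80): [80]
enqueue(4): [80, 4]
enqueue(88): [80, 4, 88]
enqueue(6): [80, 4, 88, 6]
dequeue(): [4, 88, 6]
enqueue(90): [4, 88, 6, 90]
enqueue(43): [4, 88, 6, 90, 43]
enqueue(81): [4, 88, 6, 90, 43, 81]
enqueue(2): [4, 88, 6, 90, 43, 81, 2]
enqueue(27): [4, 88, 6, 90, 43, 81, 2, 27]
enqueue(3): [4, 88, 6, 90, 43, 81, 2, 27, 3]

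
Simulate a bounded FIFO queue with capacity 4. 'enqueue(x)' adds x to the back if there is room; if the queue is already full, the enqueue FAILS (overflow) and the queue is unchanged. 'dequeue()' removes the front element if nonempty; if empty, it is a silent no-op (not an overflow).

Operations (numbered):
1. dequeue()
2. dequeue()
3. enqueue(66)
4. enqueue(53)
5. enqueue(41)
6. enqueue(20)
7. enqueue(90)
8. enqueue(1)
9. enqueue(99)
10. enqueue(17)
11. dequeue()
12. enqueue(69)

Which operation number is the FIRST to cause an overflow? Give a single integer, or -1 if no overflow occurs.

Answer: 7

Derivation:
1. dequeue(): empty, no-op, size=0
2. dequeue(): empty, no-op, size=0
3. enqueue(66): size=1
4. enqueue(53): size=2
5. enqueue(41): size=3
6. enqueue(20): size=4
7. enqueue(90): size=4=cap → OVERFLOW (fail)
8. enqueue(1): size=4=cap → OVERFLOW (fail)
9. enqueue(99): size=4=cap → OVERFLOW (fail)
10. enqueue(17): size=4=cap → OVERFLOW (fail)
11. dequeue(): size=3
12. enqueue(69): size=4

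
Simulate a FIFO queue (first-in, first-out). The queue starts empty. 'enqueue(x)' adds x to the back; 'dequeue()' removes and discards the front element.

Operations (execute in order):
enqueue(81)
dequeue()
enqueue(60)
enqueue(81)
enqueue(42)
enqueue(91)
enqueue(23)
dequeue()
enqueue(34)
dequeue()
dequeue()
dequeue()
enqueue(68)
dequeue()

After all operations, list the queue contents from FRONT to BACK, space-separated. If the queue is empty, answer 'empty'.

enqueue(81): [81]
dequeue(): []
enqueue(60): [60]
enqueue(81): [60, 81]
enqueue(42): [60, 81, 42]
enqueue(91): [60, 81, 42, 91]
enqueue(23): [60, 81, 42, 91, 23]
dequeue(): [81, 42, 91, 23]
enqueue(34): [81, 42, 91, 23, 34]
dequeue(): [42, 91, 23, 34]
dequeue(): [91, 23, 34]
dequeue(): [23, 34]
enqueue(68): [23, 34, 68]
dequeue(): [34, 68]

Answer: 34 68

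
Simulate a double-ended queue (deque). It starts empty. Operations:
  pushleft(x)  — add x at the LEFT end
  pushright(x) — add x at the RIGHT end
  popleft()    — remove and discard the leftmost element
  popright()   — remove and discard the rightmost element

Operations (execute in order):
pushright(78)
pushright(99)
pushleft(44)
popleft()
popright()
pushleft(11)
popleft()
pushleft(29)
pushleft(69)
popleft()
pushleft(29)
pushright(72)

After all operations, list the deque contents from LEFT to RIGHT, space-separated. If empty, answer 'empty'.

Answer: 29 29 78 72

Derivation:
pushright(78): [78]
pushright(99): [78, 99]
pushleft(44): [44, 78, 99]
popleft(): [78, 99]
popright(): [78]
pushleft(11): [11, 78]
popleft(): [78]
pushleft(29): [29, 78]
pushleft(69): [69, 29, 78]
popleft(): [29, 78]
pushleft(29): [29, 29, 78]
pushright(72): [29, 29, 78, 72]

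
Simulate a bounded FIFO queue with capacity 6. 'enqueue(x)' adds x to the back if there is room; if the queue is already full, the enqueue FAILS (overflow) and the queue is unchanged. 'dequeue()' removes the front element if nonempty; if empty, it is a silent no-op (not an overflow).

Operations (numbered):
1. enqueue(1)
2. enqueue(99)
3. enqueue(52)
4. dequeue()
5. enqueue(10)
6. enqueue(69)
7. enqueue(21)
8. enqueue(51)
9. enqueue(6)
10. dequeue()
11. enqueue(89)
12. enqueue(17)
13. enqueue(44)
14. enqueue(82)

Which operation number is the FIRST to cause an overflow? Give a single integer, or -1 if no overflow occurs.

Answer: 9

Derivation:
1. enqueue(1): size=1
2. enqueue(99): size=2
3. enqueue(52): size=3
4. dequeue(): size=2
5. enqueue(10): size=3
6. enqueue(69): size=4
7. enqueue(21): size=5
8. enqueue(51): size=6
9. enqueue(6): size=6=cap → OVERFLOW (fail)
10. dequeue(): size=5
11. enqueue(89): size=6
12. enqueue(17): size=6=cap → OVERFLOW (fail)
13. enqueue(44): size=6=cap → OVERFLOW (fail)
14. enqueue(82): size=6=cap → OVERFLOW (fail)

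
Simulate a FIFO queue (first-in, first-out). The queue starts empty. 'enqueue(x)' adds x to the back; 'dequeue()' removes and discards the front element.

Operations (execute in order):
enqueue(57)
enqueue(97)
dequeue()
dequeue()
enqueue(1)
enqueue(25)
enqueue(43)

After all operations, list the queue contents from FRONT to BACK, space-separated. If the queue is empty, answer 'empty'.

enqueue(57): [57]
enqueue(97): [57, 97]
dequeue(): [97]
dequeue(): []
enqueue(1): [1]
enqueue(25): [1, 25]
enqueue(43): [1, 25, 43]

Answer: 1 25 43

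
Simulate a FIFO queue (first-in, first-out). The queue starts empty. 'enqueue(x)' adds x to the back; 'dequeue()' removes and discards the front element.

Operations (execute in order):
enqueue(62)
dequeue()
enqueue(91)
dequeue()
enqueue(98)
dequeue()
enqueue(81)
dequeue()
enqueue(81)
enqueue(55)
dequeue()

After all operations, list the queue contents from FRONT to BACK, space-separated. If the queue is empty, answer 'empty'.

enqueue(62): [62]
dequeue(): []
enqueue(91): [91]
dequeue(): []
enqueue(98): [98]
dequeue(): []
enqueue(81): [81]
dequeue(): []
enqueue(81): [81]
enqueue(55): [81, 55]
dequeue(): [55]

Answer: 55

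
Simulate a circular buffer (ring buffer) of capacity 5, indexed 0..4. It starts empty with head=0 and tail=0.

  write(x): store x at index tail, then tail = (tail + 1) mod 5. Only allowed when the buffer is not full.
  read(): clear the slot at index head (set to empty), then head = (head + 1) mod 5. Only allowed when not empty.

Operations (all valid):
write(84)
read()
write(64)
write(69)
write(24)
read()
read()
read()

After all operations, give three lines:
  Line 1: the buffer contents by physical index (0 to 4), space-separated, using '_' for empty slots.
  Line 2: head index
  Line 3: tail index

write(84): buf=[84 _ _ _ _], head=0, tail=1, size=1
read(): buf=[_ _ _ _ _], head=1, tail=1, size=0
write(64): buf=[_ 64 _ _ _], head=1, tail=2, size=1
write(69): buf=[_ 64 69 _ _], head=1, tail=3, size=2
write(24): buf=[_ 64 69 24 _], head=1, tail=4, size=3
read(): buf=[_ _ 69 24 _], head=2, tail=4, size=2
read(): buf=[_ _ _ 24 _], head=3, tail=4, size=1
read(): buf=[_ _ _ _ _], head=4, tail=4, size=0

Answer: _ _ _ _ _
4
4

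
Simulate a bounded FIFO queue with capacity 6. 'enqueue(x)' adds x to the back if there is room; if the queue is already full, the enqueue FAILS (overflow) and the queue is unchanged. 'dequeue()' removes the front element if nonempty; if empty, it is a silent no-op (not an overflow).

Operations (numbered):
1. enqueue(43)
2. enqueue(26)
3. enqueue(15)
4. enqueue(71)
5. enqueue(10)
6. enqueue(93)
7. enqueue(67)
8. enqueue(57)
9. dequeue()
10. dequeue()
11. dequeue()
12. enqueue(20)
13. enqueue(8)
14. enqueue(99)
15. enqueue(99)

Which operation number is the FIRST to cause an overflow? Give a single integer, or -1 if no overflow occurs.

1. enqueue(43): size=1
2. enqueue(26): size=2
3. enqueue(15): size=3
4. enqueue(71): size=4
5. enqueue(10): size=5
6. enqueue(93): size=6
7. enqueue(67): size=6=cap → OVERFLOW (fail)
8. enqueue(57): size=6=cap → OVERFLOW (fail)
9. dequeue(): size=5
10. dequeue(): size=4
11. dequeue(): size=3
12. enqueue(20): size=4
13. enqueue(8): size=5
14. enqueue(99): size=6
15. enqueue(99): size=6=cap → OVERFLOW (fail)

Answer: 7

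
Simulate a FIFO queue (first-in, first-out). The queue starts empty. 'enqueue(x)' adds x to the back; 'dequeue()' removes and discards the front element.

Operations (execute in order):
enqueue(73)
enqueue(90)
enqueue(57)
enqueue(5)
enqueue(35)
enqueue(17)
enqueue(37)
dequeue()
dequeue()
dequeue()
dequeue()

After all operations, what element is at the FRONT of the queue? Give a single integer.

Answer: 35

Derivation:
enqueue(73): queue = [73]
enqueue(90): queue = [73, 90]
enqueue(57): queue = [73, 90, 57]
enqueue(5): queue = [73, 90, 57, 5]
enqueue(35): queue = [73, 90, 57, 5, 35]
enqueue(17): queue = [73, 90, 57, 5, 35, 17]
enqueue(37): queue = [73, 90, 57, 5, 35, 17, 37]
dequeue(): queue = [90, 57, 5, 35, 17, 37]
dequeue(): queue = [57, 5, 35, 17, 37]
dequeue(): queue = [5, 35, 17, 37]
dequeue(): queue = [35, 17, 37]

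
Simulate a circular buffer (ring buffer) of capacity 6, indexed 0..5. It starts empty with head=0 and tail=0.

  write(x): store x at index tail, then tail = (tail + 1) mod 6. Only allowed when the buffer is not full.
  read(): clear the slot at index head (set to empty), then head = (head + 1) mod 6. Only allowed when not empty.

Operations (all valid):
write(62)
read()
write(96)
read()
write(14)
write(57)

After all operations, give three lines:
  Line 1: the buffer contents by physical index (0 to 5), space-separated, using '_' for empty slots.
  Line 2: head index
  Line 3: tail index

write(62): buf=[62 _ _ _ _ _], head=0, tail=1, size=1
read(): buf=[_ _ _ _ _ _], head=1, tail=1, size=0
write(96): buf=[_ 96 _ _ _ _], head=1, tail=2, size=1
read(): buf=[_ _ _ _ _ _], head=2, tail=2, size=0
write(14): buf=[_ _ 14 _ _ _], head=2, tail=3, size=1
write(57): buf=[_ _ 14 57 _ _], head=2, tail=4, size=2

Answer: _ _ 14 57 _ _
2
4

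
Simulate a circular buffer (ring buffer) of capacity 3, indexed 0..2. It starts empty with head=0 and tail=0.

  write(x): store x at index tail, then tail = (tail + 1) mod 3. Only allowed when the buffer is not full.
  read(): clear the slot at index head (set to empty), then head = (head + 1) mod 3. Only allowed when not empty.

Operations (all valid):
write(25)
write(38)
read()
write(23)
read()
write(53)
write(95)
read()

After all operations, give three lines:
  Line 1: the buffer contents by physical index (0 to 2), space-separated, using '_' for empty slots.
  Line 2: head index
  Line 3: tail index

Answer: 53 95 _
0
2

Derivation:
write(25): buf=[25 _ _], head=0, tail=1, size=1
write(38): buf=[25 38 _], head=0, tail=2, size=2
read(): buf=[_ 38 _], head=1, tail=2, size=1
write(23): buf=[_ 38 23], head=1, tail=0, size=2
read(): buf=[_ _ 23], head=2, tail=0, size=1
write(53): buf=[53 _ 23], head=2, tail=1, size=2
write(95): buf=[53 95 23], head=2, tail=2, size=3
read(): buf=[53 95 _], head=0, tail=2, size=2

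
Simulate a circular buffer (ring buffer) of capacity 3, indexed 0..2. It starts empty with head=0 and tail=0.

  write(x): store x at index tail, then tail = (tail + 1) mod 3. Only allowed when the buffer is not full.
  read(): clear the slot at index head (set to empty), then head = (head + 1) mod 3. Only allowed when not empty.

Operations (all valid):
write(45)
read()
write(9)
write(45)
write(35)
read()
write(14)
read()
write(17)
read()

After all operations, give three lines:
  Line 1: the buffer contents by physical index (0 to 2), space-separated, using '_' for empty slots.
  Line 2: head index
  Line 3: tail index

write(45): buf=[45 _ _], head=0, tail=1, size=1
read(): buf=[_ _ _], head=1, tail=1, size=0
write(9): buf=[_ 9 _], head=1, tail=2, size=1
write(45): buf=[_ 9 45], head=1, tail=0, size=2
write(35): buf=[35 9 45], head=1, tail=1, size=3
read(): buf=[35 _ 45], head=2, tail=1, size=2
write(14): buf=[35 14 45], head=2, tail=2, size=3
read(): buf=[35 14 _], head=0, tail=2, size=2
write(17): buf=[35 14 17], head=0, tail=0, size=3
read(): buf=[_ 14 17], head=1, tail=0, size=2

Answer: _ 14 17
1
0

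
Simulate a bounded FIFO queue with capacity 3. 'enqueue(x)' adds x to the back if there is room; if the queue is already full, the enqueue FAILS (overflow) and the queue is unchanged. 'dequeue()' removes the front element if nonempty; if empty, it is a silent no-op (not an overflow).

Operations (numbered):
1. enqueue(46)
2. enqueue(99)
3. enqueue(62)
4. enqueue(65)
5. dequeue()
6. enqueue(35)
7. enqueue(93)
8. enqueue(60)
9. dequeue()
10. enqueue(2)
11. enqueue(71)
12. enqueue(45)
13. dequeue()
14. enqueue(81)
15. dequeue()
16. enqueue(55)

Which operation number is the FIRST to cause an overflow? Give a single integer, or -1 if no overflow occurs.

1. enqueue(46): size=1
2. enqueue(99): size=2
3. enqueue(62): size=3
4. enqueue(65): size=3=cap → OVERFLOW (fail)
5. dequeue(): size=2
6. enqueue(35): size=3
7. enqueue(93): size=3=cap → OVERFLOW (fail)
8. enqueue(60): size=3=cap → OVERFLOW (fail)
9. dequeue(): size=2
10. enqueue(2): size=3
11. enqueue(71): size=3=cap → OVERFLOW (fail)
12. enqueue(45): size=3=cap → OVERFLOW (fail)
13. dequeue(): size=2
14. enqueue(81): size=3
15. dequeue(): size=2
16. enqueue(55): size=3

Answer: 4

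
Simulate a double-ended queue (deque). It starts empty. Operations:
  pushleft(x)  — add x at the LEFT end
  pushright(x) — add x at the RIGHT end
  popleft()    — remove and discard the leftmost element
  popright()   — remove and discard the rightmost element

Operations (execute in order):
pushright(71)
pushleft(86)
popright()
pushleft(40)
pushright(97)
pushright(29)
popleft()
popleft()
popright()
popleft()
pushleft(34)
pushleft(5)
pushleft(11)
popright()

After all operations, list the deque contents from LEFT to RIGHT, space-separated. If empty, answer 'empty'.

Answer: 11 5

Derivation:
pushright(71): [71]
pushleft(86): [86, 71]
popright(): [86]
pushleft(40): [40, 86]
pushright(97): [40, 86, 97]
pushright(29): [40, 86, 97, 29]
popleft(): [86, 97, 29]
popleft(): [97, 29]
popright(): [97]
popleft(): []
pushleft(34): [34]
pushleft(5): [5, 34]
pushleft(11): [11, 5, 34]
popright(): [11, 5]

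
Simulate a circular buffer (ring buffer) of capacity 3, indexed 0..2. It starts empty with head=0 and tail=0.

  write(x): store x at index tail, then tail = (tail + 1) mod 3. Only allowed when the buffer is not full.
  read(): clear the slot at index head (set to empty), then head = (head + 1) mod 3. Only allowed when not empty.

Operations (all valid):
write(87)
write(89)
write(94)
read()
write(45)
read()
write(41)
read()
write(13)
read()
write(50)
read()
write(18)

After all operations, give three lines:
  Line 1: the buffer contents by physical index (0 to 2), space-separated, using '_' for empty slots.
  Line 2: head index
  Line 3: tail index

Answer: 50 18 13
2
2

Derivation:
write(87): buf=[87 _ _], head=0, tail=1, size=1
write(89): buf=[87 89 _], head=0, tail=2, size=2
write(94): buf=[87 89 94], head=0, tail=0, size=3
read(): buf=[_ 89 94], head=1, tail=0, size=2
write(45): buf=[45 89 94], head=1, tail=1, size=3
read(): buf=[45 _ 94], head=2, tail=1, size=2
write(41): buf=[45 41 94], head=2, tail=2, size=3
read(): buf=[45 41 _], head=0, tail=2, size=2
write(13): buf=[45 41 13], head=0, tail=0, size=3
read(): buf=[_ 41 13], head=1, tail=0, size=2
write(50): buf=[50 41 13], head=1, tail=1, size=3
read(): buf=[50 _ 13], head=2, tail=1, size=2
write(18): buf=[50 18 13], head=2, tail=2, size=3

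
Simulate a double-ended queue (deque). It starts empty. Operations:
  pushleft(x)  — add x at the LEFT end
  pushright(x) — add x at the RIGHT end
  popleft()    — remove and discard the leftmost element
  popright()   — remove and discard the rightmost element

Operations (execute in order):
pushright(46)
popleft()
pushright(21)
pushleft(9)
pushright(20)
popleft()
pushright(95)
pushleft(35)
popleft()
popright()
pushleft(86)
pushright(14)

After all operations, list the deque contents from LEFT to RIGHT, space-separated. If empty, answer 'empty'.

Answer: 86 21 20 14

Derivation:
pushright(46): [46]
popleft(): []
pushright(21): [21]
pushleft(9): [9, 21]
pushright(20): [9, 21, 20]
popleft(): [21, 20]
pushright(95): [21, 20, 95]
pushleft(35): [35, 21, 20, 95]
popleft(): [21, 20, 95]
popright(): [21, 20]
pushleft(86): [86, 21, 20]
pushright(14): [86, 21, 20, 14]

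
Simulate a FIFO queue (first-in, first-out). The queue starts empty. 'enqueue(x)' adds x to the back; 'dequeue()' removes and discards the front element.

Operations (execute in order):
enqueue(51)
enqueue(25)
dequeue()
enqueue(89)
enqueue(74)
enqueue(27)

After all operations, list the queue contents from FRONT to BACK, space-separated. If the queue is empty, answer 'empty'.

Answer: 25 89 74 27

Derivation:
enqueue(51): [51]
enqueue(25): [51, 25]
dequeue(): [25]
enqueue(89): [25, 89]
enqueue(74): [25, 89, 74]
enqueue(27): [25, 89, 74, 27]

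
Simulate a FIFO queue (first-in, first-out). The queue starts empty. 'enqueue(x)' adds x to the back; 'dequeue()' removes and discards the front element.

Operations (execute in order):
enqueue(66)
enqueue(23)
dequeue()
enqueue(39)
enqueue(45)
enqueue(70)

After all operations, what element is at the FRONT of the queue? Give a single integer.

Answer: 23

Derivation:
enqueue(66): queue = [66]
enqueue(23): queue = [66, 23]
dequeue(): queue = [23]
enqueue(39): queue = [23, 39]
enqueue(45): queue = [23, 39, 45]
enqueue(70): queue = [23, 39, 45, 70]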